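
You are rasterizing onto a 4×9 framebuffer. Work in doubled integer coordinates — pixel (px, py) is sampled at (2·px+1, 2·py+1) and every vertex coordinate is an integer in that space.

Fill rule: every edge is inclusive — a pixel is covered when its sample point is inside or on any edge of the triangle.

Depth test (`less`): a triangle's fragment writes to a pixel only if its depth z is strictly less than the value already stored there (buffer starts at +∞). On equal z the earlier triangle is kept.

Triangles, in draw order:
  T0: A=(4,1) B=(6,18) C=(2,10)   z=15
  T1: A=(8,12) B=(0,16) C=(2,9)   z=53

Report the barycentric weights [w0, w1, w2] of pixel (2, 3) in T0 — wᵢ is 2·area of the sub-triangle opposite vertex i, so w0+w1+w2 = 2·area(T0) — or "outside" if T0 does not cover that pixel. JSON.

T0:
  2·area = 52
  edge (4, 1)→(6, 18): d=(2,17) inclusive
  edge (6, 18)→(2, 10): d=(-4,-8) inclusive
  edge (2, 10)→(4, 1): d=(2,-9) inclusive
    (1,3)@(3, 7): e=[29,20,3] → #
    (2,3)@(5, 7): e=[-5,36,21] → ·
    (1,4)@(3, 9): e=[33,12,7] → #
    (2,4)@(5, 9): e=[-1,28,25] → ·
    (1,5)@(3, 11): e=[37,4,11] → #
    (2,5)@(5, 11): e=[3,20,29] → #
    (3,5)@(7, 11): e=[-31,36,47] → ·
    (1,6)@(3, 13): e=[41,-4,15] → ·
    (2,6)@(5, 13): e=[7,12,33] → #
    (3,6)@(7, 13): e=[-27,28,51] → ·
    (2,7)@(5, 15): e=[11,4,37] → #
    (3,7)@(7, 15): e=[-23,20,55] → ·
  covered (6 px):
    · · · ·
    · · · ·
    · · · ·
    · # · ·
    · # · ·
    · # # ·
    · · # ·
    · · # ·
    · · · ·
T1:
  2·area = 48
  edge (8, 12)→(0, 16): d=(-8,4) inclusive
  edge (0, 16)→(2, 9): d=(2,-7) inclusive
  edge (2, 9)→(8, 12): d=(6,3) inclusive
    (1,5)@(3, 11): e=[28,11,9] → #
    (2,5)@(5, 11): e=[20,25,3] → #
    (3,5)@(7, 11): e=[12,39,-3] → ·
    (0,6)@(1, 13): e=[20,1,27] → #
    (3,6)@(7, 13): e=[-4,43,9] → ·
    (0,7)@(1, 15): e=[4,5,39] → #
    (1,7)@(3, 15): e=[-4,19,33] → ·
    (2,7)@(5, 15): e=[-12,33,27] → ·
    (0,8)@(1, 17): e=[-12,9,51] → ·
  covered (6 px):
    · · · ·
    · · · ·
    · · · ·
    · · · ·
    · · · ·
    · # # ·
    # # # ·
    # · · ·
    · · · ·

Answer: "outside"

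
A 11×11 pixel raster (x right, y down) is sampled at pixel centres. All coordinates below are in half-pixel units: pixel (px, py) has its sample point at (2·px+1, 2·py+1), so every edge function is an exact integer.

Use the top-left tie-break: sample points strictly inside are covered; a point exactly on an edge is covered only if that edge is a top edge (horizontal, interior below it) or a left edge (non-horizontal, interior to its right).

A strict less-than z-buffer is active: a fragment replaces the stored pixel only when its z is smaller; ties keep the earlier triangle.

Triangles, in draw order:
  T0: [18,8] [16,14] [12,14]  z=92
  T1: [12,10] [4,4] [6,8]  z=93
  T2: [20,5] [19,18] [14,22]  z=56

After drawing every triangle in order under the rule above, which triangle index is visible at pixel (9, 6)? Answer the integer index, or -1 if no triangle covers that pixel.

T0:
  2·area = 24
  edge (18, 8)→(16, 14): d=(-2,6) right/bottom  bias=-1
  edge (16, 14)→(12, 14): d=(-4,0) right/bottom  bias=-1
  edge (12, 14)→(18, 8): d=(6,-6) top-left  bias=+0
    (9,2)@(19, 5): e=[0,36,-12] → ·  [on edge]
    (10,2)@(21, 5): e=[-12,36,0] → ·  [on edge]
    (9,3)@(19, 7): e=[-4,28,0] → ·  [on edge]
    (8,4)@(17, 9): e=[4,20,0] → █  [on edge]
    (9,4)@(19, 9): e=[-8,20,12] → ·
    (7,5)@(15, 11): e=[12,12,0] → █  [on edge]
    (8,5)@(17, 11): e=[0,12,12] → ·  [on edge]
    (6,6)@(13, 13): e=[20,4,0] → █  [on edge]
    (8,6)@(17, 13): e=[-4,4,24] → ·
    (5,7)@(11, 15): e=[28,-4,0] → ·  [on edge]
    (6,7)@(13, 15): e=[16,-4,12] → ·
    (7,7)@(15, 15): e=[4,-4,24] → ·
    (4,8)@(9, 17): e=[36,-12,0] → ·  [on edge]
    (7,8)@(15, 17): e=[0,-12,36] → ·  [on edge]
    (3,9)@(7, 19): e=[44,-20,0] → ·  [on edge]
    (2,10)@(5, 21): e=[52,-28,0] → ·  [on edge]
  covered (4 px):
    · · · · · · · · · · ·
    · · · · · · · · · · ·
    · · · · · · · · · · ·
    · · · · · · · · · · ·
    · · · · · · · · █ · ·
    · · · · · · · █ · · ·
    · · · · · · █ █ · · ·
    · · · · · · · · · · ·
    · · · · · · · · · · ·
    · · · · · · · · · · ·
    · · · · · · · · · · ·
T1:
  2·area = 20  (B↔C swapped to make it positive)
  edge (12, 10)→(6, 8): d=(-6,-2) top-left  bias=+0
  edge (6, 8)→(4, 4): d=(-2,-4) top-left  bias=+0
  edge (4, 4)→(12, 10): d=(8,6) right/bottom  bias=-1
    (2,2)@(5, 5): e=[16,2,2] → █
    (3,2)@(7, 5): e=[20,10,-10] → ·
    (1,3)@(3, 7): e=[0,-10,30] → ·  [on edge]
    (2,3)@(5, 7): e=[4,-2,18] → ·
    (3,3)@(7, 7): e=[8,6,6] → █
    (4,3)@(9, 7): e=[12,14,-6] → ·
    (3,4)@(7, 9): e=[-4,2,22] → ·
    (4,4)@(9, 9): e=[0,10,10] → █  [on edge]
    (5,4)@(11, 9): e=[4,18,-2] → ·
    (4,5)@(9, 11): e=[-12,6,26] → ·
    (7,5)@(15, 11): e=[0,30,-10] → ·  [on edge]
    (10,6)@(21, 13): e=[0,50,-30] → ·  [on edge]
  covered (3 px):
    · · · · · · · · · · ·
    · · · · · · · · · · ·
    · · █ · · · · · · · ·
    · · · █ · · · · · · ·
    · · · · █ · · · · · ·
    · · · · · · · · · · ·
    · · · · · · · · · · ·
    · · · · · · · · · · ·
    · · · · · · · · · · ·
    · · · · · · · · · · ·
    · · · · · · · · · · ·
T2:
  2·area = 61
  edge (20, 5)→(19, 18): d=(-1,13) right/bottom  bias=-1
  edge (19, 18)→(14, 22): d=(-5,4) right/bottom  bias=-1
  edge (14, 22)→(20, 5): d=(6,-17) top-left  bias=+0
    (9,4)@(19, 9): e=[9,45,7] → █
    (10,4)@(21, 9): e=[-17,37,41] → ·
    (9,5)@(19, 11): e=[7,35,19] → █
    (10,5)@(21, 11): e=[-19,27,53] → ·
    (9,6)@(19, 13): e=[5,25,31] → █
    (10,6)@(21, 13): e=[-21,17,65] → ·
    (8,7)@(17, 15): e=[29,23,9] → █
    (10,7)@(21, 15): e=[-23,7,77] → ·
    (8,8)@(17, 17): e=[27,13,21] → █
    (10,8)@(21, 17): e=[-25,-3,89] → ·
    (8,9)@(17, 19): e=[25,3,33] → █
    (9,9)@(19, 19): e=[-1,-5,67] → ·
  covered (9 px):
    · · · · · · · · · · ·
    · · · · · · · · · · ·
    · · · · · · · · · · ·
    · · · · · · · · · · ·
    · · · · · · · · · █ ·
    · · · · · · · · · █ ·
    · · · · · · · · · █ ·
    · · · · · · · · █ █ ·
    · · · · · · · · █ █ ·
    · · · · · · · · █ · ·
    · · · · · · · █ · · ·

Z-buffer (winner per pixel, '.' = empty):
  . . . . . . . . . . .
  . . . . . . . . . . .
  . . 1 . . . . . . . .
  . . . 1 . . . . . . .
  . . . . 1 . . . 0 2 .
  . . . . . . . 0 . 2 .
  . . . . . . 0 0 . 2 .
  . . . . . . . . 2 2 .
  . . . . . . . . 2 2 .
  . . . . . . . . 2 . .
  . . . . . . . 2 . . .

Answer: 2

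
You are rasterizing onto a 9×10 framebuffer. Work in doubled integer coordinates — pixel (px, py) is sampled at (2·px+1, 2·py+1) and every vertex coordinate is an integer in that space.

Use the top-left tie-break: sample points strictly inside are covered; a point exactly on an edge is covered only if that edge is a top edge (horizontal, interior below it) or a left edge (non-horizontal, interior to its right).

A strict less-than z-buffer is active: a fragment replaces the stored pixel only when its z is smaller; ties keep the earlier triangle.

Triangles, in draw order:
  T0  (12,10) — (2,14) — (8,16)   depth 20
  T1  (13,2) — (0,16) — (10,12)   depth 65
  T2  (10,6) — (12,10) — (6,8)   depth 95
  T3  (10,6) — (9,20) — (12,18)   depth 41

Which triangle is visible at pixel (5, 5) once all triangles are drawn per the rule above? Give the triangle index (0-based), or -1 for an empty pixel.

T0:
  2·area = 44  (B↔C swapped to make it positive)
  edge (12, 10)→(8, 16): d=(-4,6) right/bottom  bias=-1
  edge (8, 16)→(2, 14): d=(-6,-2) top-left  bias=+0
  edge (2, 14)→(12, 10): d=(10,-4) top-left  bias=+0
    (5,5)@(11, 11): e=[2,36,6] → #
    (6,5)@(13, 11): e=[-10,40,14] → ·
    (2,6)@(5, 13): e=[30,12,2] → #
    (3,6)@(7, 13): e=[18,16,10] → #
    (4,6)@(9, 13): e=[6,20,18] → #
    (5,6)@(11, 13): e=[-6,24,26] → ·
    (2,7)@(5, 15): e=[22,0,22] → #  [on edge]
    (4,7)@(9, 15): e=[-2,8,38] → ·
    (2,8)@(5, 17): e=[14,-12,42] → ·
    (3,8)@(7, 17): e=[2,-8,50] → ·
    (5,8)@(11, 17): e=[-22,0,66] → ·  [on edge]
    (8,9)@(17, 19): e=[-66,0,110] → ·  [on edge]
  covered (6 px):
    · · · · · · · · ·
    · · · · · · · · ·
    · · · · · · · · ·
    · · · · · · · · ·
    · · · · · · · · ·
    · · · · · # · · ·
    · · # # # · · · ·
    · · # # · · · · ·
    · · · · · · · · ·
    · · · · · · · · ·
T1:
  2·area = 88  (B↔C swapped to make it positive)
  edge (13, 2)→(10, 12): d=(-3,10) right/bottom  bias=-1
  edge (10, 12)→(0, 16): d=(-10,4) right/bottom  bias=-1
  edge (0, 16)→(13, 2): d=(13,-14) top-left  bias=+0
    (5,2)@(11, 5): e=[11,66,11] → #
    (6,2)@(13, 5): e=[-9,58,39] → ·
    (4,3)@(9, 7): e=[25,54,9] → #
    (6,3)@(13, 7): e=[-15,38,65] → ·
    (3,4)@(7, 9): e=[39,42,7] → #
    (5,4)@(11, 9): e=[-1,26,63] → ·
    (2,5)@(5, 11): e=[53,30,5] → #
    (5,5)@(11, 11): e=[-7,6,89] → ·
    (1,6)@(3, 13): e=[67,18,3] → #
    (4,6)@(9, 13): e=[7,-6,87] → ·
    (0,7)@(1, 15): e=[81,6,1] → #
    (1,7)@(3, 15): e=[61,-2,29] → ·
  covered (12 px):
    · · · · · · · · ·
    · · · · · · · · ·
    · · · · · # · · ·
    · · · · # # · · ·
    · · · # # · · · ·
    · · # # # · · · ·
    · # # # · · · · ·
    # · · · · · · · ·
    · · · · · · · · ·
    · · · · · · · · ·
T2:
  2·area = 20
  edge (10, 6)→(12, 10): d=(2,4) right/bottom  bias=-1
  edge (12, 10)→(6, 8): d=(-6,-2) top-left  bias=+0
  edge (6, 8)→(10, 6): d=(4,-2) top-left  bias=+0
    (1,3)@(3, 7): e=[30,0,-10] → ·  [on edge]
    (4,3)@(9, 7): e=[6,12,2] → #
    (5,3)@(11, 7): e=[-2,16,6] → ·
    (4,4)@(9, 9): e=[10,0,10] → #  [on edge]
    (5,4)@(11, 9): e=[2,4,14] → #
    (6,4)@(13, 9): e=[-6,8,18] → ·
    (4,5)@(9, 11): e=[14,-12,18] → ·
    (5,5)@(11, 11): e=[6,-8,22] → ·
    (7,5)@(15, 11): e=[-10,0,30] → ·  [on edge]
  covered (3 px):
    · · · · · · · · ·
    · · · · · · · · ·
    · · · · · · · · ·
    · · · · # · · · ·
    · · · · # # · · ·
    · · · · · · · · ·
    · · · · · · · · ·
    · · · · · · · · ·
    · · · · · · · · ·
    · · · · · · · · ·
T3:
  2·area = 40  (B↔C swapped to make it positive)
  edge (10, 6)→(12, 18): d=(2,12) right/bottom  bias=-1
  edge (12, 18)→(9, 20): d=(-3,2) right/bottom  bias=-1
  edge (9, 20)→(10, 6): d=(1,-14) top-left  bias=+0
    (5,6)@(11, 13): e=[2,17,21] → #
    (6,6)@(13, 13): e=[-22,13,49] → ·
    (5,7)@(11, 15): e=[6,11,23] → #
    (6,7)@(13, 15): e=[-18,7,51] → ·
    (5,8)@(11, 17): e=[10,5,25] → #
    (6,8)@(13, 17): e=[-14,1,53] → ·
    (5,9)@(11, 19): e=[14,-1,27] → ·
  covered (3 px):
    · · · · · · · · ·
    · · · · · · · · ·
    · · · · · · · · ·
    · · · · · · · · ·
    · · · · · · · · ·
    · · · · · · · · ·
    · · · · · # · · ·
    · · · · · # · · ·
    · · · · · # · · ·
    · · · · · · · · ·

Z-buffer (winner per pixel, '.' = empty):
  . . . . . . . . .
  . . . . . . . . .
  . . . . . 1 . . .
  . . . . 1 1 . . .
  . . . 1 1 2 . . .
  . . 1 1 1 0 . . .
  . 1 0 0 0 3 . . .
  1 . 0 0 . 3 . . .
  . . . . . 3 . . .
  . . . . . . . . .

Answer: 0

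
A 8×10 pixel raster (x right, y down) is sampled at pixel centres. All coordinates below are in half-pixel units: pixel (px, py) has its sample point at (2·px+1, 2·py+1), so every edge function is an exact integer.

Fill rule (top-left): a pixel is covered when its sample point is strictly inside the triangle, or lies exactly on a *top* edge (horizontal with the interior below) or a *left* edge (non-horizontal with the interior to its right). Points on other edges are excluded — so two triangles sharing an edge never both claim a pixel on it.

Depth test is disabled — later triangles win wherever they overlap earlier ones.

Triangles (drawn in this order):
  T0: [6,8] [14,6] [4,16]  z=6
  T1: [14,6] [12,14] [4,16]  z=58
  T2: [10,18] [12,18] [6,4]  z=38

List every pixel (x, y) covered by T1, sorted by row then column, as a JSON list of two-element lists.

T0:
  2·area = 60
  edge (6, 8)→(14, 6): d=(8,-2) top-left  bias=+0
  edge (14, 6)→(4, 16): d=(-10,10) right/bottom  bias=-1
  edge (4, 16)→(6, 8): d=(2,-8) top-left  bias=+0
    (7,2)@(15, 5): e=[-6,0,66] → ·  [on edge]
    (5,3)@(11, 7): e=[2,20,38] → █
    (6,3)@(13, 7): e=[6,0,54] → ·  [on edge]
    (3,4)@(7, 9): e=[10,40,10] → █
    (4,4)@(9, 9): e=[14,20,26] → █
    (5,4)@(11, 9): e=[18,0,42] → ·  [on edge]
    (3,5)@(7, 11): e=[26,20,14] → █
    (4,5)@(9, 11): e=[30,0,30] → ·  [on edge]
    (2,6)@(5, 13): e=[38,20,2] → █
    (3,6)@(7, 13): e=[42,0,18] → ·  [on edge]
    (2,7)@(5, 15): e=[54,0,6] → ·  [on edge]
    (1,8)@(3, 17): e=[66,0,-6] → ·  [on edge]
    (0,9)@(1, 19): e=[78,0,-18] → ·  [on edge]
  covered (5 px):
    · · · · · · · ·
    · · · · · · · ·
    · · · · · · · ·
    · · · · · █ · ·
    · · · █ █ · · ·
    · · · █ · · · ·
    · · █ · · · · ·
    · · · · · · · ·
    · · · · · · · ·
    · · · · · · · ·
T1:
  2·area = 60
  edge (14, 6)→(12, 14): d=(-2,8) right/bottom  bias=-1
  edge (12, 14)→(4, 16): d=(-8,2) right/bottom  bias=-1
  edge (4, 16)→(14, 6): d=(10,-10) top-left  bias=+0
    (7,2)@(15, 5): e=[-6,66,0] → ·  [on edge]
    (6,3)@(13, 7): e=[6,54,0] → █  [on edge]
    (7,3)@(15, 7): e=[-10,50,20] → ·
    (5,4)@(11, 9): e=[18,42,0] → █  [on edge]
    (7,4)@(15, 9): e=[-14,34,40] → ·
    (4,5)@(9, 11): e=[30,30,0] → █  [on edge]
    (6,5)@(13, 11): e=[-2,22,40] → ·
    (3,6)@(7, 13): e=[42,18,0] → █  [on edge]
    (6,6)@(13, 13): e=[-6,6,60] → ·
    (2,7)@(5, 15): e=[54,6,0] → █  [on edge]
    (4,7)@(9, 15): e=[22,-2,40] → ·
    (5,7)@(11, 15): e=[6,-6,60] → ·
    (1,8)@(3, 17): e=[66,-6,0] → ·  [on edge]
    (0,9)@(1, 19): e=[78,-18,0] → ·  [on edge]
  covered (10 px):
    · · · · · · · ·
    · · · · · · · ·
    · · · · · · · ·
    · · · · · · █ ·
    · · · · · █ █ ·
    · · · · █ █ · ·
    · · · █ █ █ · ·
    · · █ █ · · · ·
    · · · · · · · ·
    · · · · · · · ·
T2:
  2·area = 28  (B↔C swapped to make it positive)
  edge (10, 18)→(6, 4): d=(-4,-14) top-left  bias=+0
  edge (6, 4)→(12, 18): d=(6,14) right/bottom  bias=-1
  edge (12, 18)→(10, 18): d=(-2,0) right/bottom  bias=-1
    (3,3)@(7, 7): e=[2,4,22] → █
    (4,3)@(9, 7): e=[30,-24,22] → ·
    (3,4)@(7, 9): e=[-6,16,18] → ·
    (4,5)@(9, 11): e=[14,0,14] → ·  [on edge]
    (4,6)@(9, 13): e=[6,12,10] → █
    (5,6)@(11, 13): e=[34,-16,10] → ·
    (4,7)@(9, 15): e=[-2,24,6] → ·
    (5,8)@(11, 17): e=[18,8,2] → █
    (6,8)@(13, 17): e=[46,-20,2] → ·
    (5,9)@(11, 19): e=[10,20,-2] → ·
  covered (3 px):
    · · · · · · · ·
    · · · · · · · ·
    · · · · · · · ·
    · · · █ · · · ·
    · · · · · · · ·
    · · · · · · · ·
    · · · · █ · · ·
    · · · · · · · ·
    · · · · · █ · ·
    · · · · · · · ·

Result: [[6,3],[5,4],[6,4],[4,5],[5,5],[3,6],[4,6],[5,6],[2,7],[3,7]]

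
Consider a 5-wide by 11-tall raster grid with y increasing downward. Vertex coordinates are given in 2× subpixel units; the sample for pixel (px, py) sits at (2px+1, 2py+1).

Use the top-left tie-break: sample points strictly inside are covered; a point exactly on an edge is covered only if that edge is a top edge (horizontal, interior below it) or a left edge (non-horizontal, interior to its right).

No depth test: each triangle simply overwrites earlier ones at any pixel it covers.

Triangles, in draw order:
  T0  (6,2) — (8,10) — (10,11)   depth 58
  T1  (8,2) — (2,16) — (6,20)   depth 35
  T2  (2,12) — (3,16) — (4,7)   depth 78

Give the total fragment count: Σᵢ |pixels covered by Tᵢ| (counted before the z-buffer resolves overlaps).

T0:
  2·area = 14  (B↔C swapped to make it positive)
  edge (6, 2)→(10, 11): d=(4,9) right/bottom  bias=-1
  edge (10, 11)→(8, 10): d=(-2,-1) top-left  bias=+0
  edge (8, 10)→(6, 2): d=(-2,-8) top-left  bias=+0
    (3,2)@(7, 5): e=[3,9,2] → #
    (4,2)@(9, 5): e=[-15,11,18] → ·
    (3,3)@(7, 7): e=[11,5,-2] → ·
    (4,4)@(9, 9): e=[1,3,10] → #
    (4,5)@(9, 11): e=[9,-1,6] → ·
  covered (2 px):
    · · · · ·
    · · · · ·
    · · · # ·
    · · · · ·
    · · · · #
    · · · · ·
    · · · · ·
    · · · · ·
    · · · · ·
    · · · · ·
    · · · · ·
T1:
  2·area = 80  (B↔C swapped to make it positive)
  edge (8, 2)→(6, 20): d=(-2,18) right/bottom  bias=-1
  edge (6, 20)→(2, 16): d=(-4,-4) top-left  bias=+0
  edge (2, 16)→(8, 2): d=(6,-14) top-left  bias=+0
    (3,2)@(7, 5): e=[12,64,4] → #
    (4,2)@(9, 5): e=[-24,72,32] → ·
    (3,3)@(7, 7): e=[8,56,16] → #
    (4,3)@(9, 7): e=[-28,64,44] → ·
    (2,4)@(5, 9): e=[40,40,0] → #  [on edge]
    (4,4)@(9, 9): e=[-32,56,56] → ·
    (2,5)@(5, 11): e=[36,32,12] → #
    (3,5)@(7, 11): e=[0,40,40] → ·  [on edge]
    (2,6)@(5, 13): e=[32,24,24] → #
    (3,6)@(7, 13): e=[-4,32,52] → ·
    (0,7)@(1, 15): e=[100,0,-20] → ·  [on edge]
    (1,7)@(3, 15): e=[64,8,8] → #
    (1,8)@(3, 17): e=[60,0,20] → #  [on edge]
    (2,9)@(5, 19): e=[20,0,60] → #  [on edge]
    (3,10)@(7, 21): e=[-20,0,100] → ·  [on edge]
  covered (11 px):
    · · · · ·
    · · · · ·
    · · · # ·
    · · · # ·
    · · # # ·
    · · # · ·
    · · # · ·
    · # # · ·
    · # # · ·
    · · # · ·
    · · · · ·
T2:
  2·area = 13  (B↔C swapped to make it positive)
  edge (2, 12)→(4, 7): d=(2,-5) top-left  bias=+0
  edge (4, 7)→(3, 16): d=(-1,9) right/bottom  bias=-1
  edge (3, 16)→(2, 12): d=(-1,-4) top-left  bias=+0
    (1,5)@(3, 11): e=[3,5,5] → #
    (2,5)@(5, 11): e=[13,-13,13] → ·
    (1,6)@(3, 13): e=[7,3,3] → #
    (2,6)@(5, 13): e=[17,-15,11] → ·
    (1,7)@(3, 15): e=[11,1,1] → #
    (2,7)@(5, 15): e=[21,-17,9] → ·
    (1,8)@(3, 17): e=[15,-1,-1] → ·
  covered (3 px):
    · · · · ·
    · · · · ·
    · · · · ·
    · · · · ·
    · · · · ·
    · # · · ·
    · # · · ·
    · # · · ·
    · · · · ·
    · · · · ·
    · · · · ·

Answer: 16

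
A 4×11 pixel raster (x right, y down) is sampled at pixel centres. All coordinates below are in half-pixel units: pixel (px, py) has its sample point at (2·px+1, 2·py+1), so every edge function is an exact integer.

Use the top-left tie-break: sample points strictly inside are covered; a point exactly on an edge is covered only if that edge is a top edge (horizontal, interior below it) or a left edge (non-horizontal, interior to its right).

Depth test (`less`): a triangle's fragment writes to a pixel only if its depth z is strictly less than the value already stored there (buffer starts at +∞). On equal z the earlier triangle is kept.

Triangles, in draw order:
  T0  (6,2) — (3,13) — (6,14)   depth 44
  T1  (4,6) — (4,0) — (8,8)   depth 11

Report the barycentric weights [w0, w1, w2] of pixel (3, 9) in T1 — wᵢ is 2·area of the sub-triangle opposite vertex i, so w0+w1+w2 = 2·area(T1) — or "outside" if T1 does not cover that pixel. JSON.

T0:
  2·area = 36  (B↔C swapped to make it positive)
  edge (6, 2)→(6, 14): d=(0,12) right/bottom  bias=-1
  edge (6, 14)→(3, 13): d=(-3,-1) top-left  bias=+0
  edge (3, 13)→(6, 2): d=(3,-11) top-left  bias=+0
    (2,3)@(5, 7): e=[12,20,4] → #
    (3,3)@(7, 7): e=[-12,22,26] → ·
    (2,4)@(5, 9): e=[12,14,10] → #
    (3,4)@(7, 9): e=[-12,16,32] → ·
    (2,5)@(5, 11): e=[12,8,16] → #
    (3,5)@(7, 11): e=[-12,10,38] → ·
    (1,6)@(3, 13): e=[36,0,0] → #  [on edge]
    (3,6)@(7, 13): e=[-12,4,44] → ·
    (1,7)@(3, 15): e=[36,-6,6] → ·
    (2,7)@(5, 15): e=[12,-4,28] → ·
  covered (5 px):
    · · · ·
    · · · ·
    · · · ·
    · · # ·
    · · # ·
    · · # ·
    · # # ·
    · · · ·
    · · · ·
    · · · ·
    · · · ·
T1:
  2·area = 24
  edge (4, 6)→(4, 0): d=(0,-6) top-left  bias=+0
  edge (4, 0)→(8, 8): d=(4,8) right/bottom  bias=-1
  edge (8, 8)→(4, 6): d=(-4,-2) top-left  bias=+0
    (2,1)@(5, 3): e=[6,4,14] → #
    (3,1)@(7, 3): e=[18,-12,18] → ·
    (2,2)@(5, 5): e=[6,12,6] → #
    (3,2)@(7, 5): e=[18,-4,10] → ·
    (2,3)@(5, 7): e=[6,20,-2] → ·
    (3,3)@(7, 7): e=[18,4,2] → #
    (3,4)@(7, 9): e=[18,12,-6] → ·
  covered (3 px):
    · · · ·
    · · # ·
    · · # ·
    · · · #
    · · · ·
    · · · ·
    · · · ·
    · · · ·
    · · · ·
    · · · ·
    · · · ·

Final: "outside"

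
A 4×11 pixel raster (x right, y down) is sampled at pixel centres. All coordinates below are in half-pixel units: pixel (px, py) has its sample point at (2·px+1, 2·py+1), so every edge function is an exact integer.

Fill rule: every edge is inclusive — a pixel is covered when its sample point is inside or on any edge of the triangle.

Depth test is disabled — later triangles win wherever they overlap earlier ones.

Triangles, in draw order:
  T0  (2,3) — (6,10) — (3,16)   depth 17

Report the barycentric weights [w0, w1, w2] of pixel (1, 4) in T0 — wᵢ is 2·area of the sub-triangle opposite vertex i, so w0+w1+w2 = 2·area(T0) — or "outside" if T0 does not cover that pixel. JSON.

T0:
  2·area = 45
  edge (2, 3)→(6, 10): d=(4,7) inclusive
  edge (6, 10)→(3, 16): d=(-3,6) inclusive
  edge (3, 16)→(2, 3): d=(-1,-13) inclusive
    (1,2)@(3, 5): e=[1,33,11] → X
    (2,2)@(5, 5): e=[-13,21,37] → .
    (1,3)@(3, 7): e=[9,27,9] → X
    (2,3)@(5, 7): e=[-5,15,35] → .
    (1,4)@(3, 9): e=[17,21,7] → X
    (2,4)@(5, 9): e=[3,9,33] → X
    (3,4)@(7, 9): e=[-11,-3,59] → .
    (1,5)@(3, 11): e=[25,15,5] → X
    (3,5)@(7, 11): e=[-3,-9,57] → .
    (1,6)@(3, 13): e=[33,9,3] → X
    (2,6)@(5, 13): e=[19,-3,29] → .
    (1,7)@(3, 15): e=[41,3,1] → X
  covered (8 px):
    . . . .
    . . . .
    . X . .
    . X . .
    . X X .
    . X X .
    . X . .
    . X . .
    . . . .
    . . . .
    . . . .

Result: [21,7,17]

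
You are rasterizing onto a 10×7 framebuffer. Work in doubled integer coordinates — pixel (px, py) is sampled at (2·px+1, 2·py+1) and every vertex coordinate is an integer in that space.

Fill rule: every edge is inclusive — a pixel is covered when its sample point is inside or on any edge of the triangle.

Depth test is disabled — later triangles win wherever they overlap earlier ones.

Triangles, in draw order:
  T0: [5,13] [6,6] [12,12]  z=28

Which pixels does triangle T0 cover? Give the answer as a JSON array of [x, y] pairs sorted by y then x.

T0:
  2·area = 48
  edge (5, 13)→(6, 6): d=(1,-7) inclusive
  edge (6, 6)→(12, 12): d=(6,6) inclusive
  edge (12, 12)→(5, 13): d=(-7,1) inclusive
    (0,0)@(1, 1): e=[-40,0,88] → ·  [on edge]
    (1,1)@(3, 3): e=[-24,0,72] → ·  [on edge]
    (2,2)@(5, 5): e=[-8,0,56] → ·  [on edge]
    (3,3)@(7, 7): e=[8,0,40] → █  [on edge]
    (4,3)@(9, 7): e=[22,-12,38] → ·
    (3,4)@(7, 9): e=[10,12,26] → █
    (4,4)@(9, 9): e=[24,0,24] → █  [on edge]
    (5,4)@(11, 9): e=[38,-12,22] → ·
    (3,5)@(7, 11): e=[12,24,12] → █
    (5,5)@(11, 11): e=[40,0,8] → █  [on edge]
    (6,5)@(13, 11): e=[54,-12,6] → ·
    (9,5)@(19, 11): e=[96,-48,0] → ·  [on edge]
    (2,6)@(5, 13): e=[0,48,0] → █  [on edge]
    (6,6)@(13, 13): e=[56,0,-8] → ·  [on edge]
  covered (7 px):
    · · · · · · · · · ·
    · · · · · · · · · ·
    · · · · · · · · · ·
    · · · █ · · · · · ·
    · · · █ █ · · · · ·
    · · · █ █ █ · · · ·
    · · █ · · · · · · ·

Answer: [[3,3],[3,4],[4,4],[3,5],[4,5],[5,5],[2,6]]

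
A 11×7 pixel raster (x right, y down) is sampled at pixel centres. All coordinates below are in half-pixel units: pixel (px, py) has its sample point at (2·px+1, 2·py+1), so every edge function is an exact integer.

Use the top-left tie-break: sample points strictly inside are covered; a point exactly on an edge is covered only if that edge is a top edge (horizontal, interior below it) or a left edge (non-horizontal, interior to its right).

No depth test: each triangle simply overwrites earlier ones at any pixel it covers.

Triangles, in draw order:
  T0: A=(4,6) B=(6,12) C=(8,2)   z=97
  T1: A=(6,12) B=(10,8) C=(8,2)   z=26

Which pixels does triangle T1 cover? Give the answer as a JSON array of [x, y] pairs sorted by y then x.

T0:
  2·area = 32  (B↔C swapped to make it positive)
  edge (4, 6)→(8, 2): d=(4,-4) top-left  bias=+0
  edge (8, 2)→(6, 12): d=(-2,10) right/bottom  bias=-1
  edge (6, 12)→(4, 6): d=(-2,-6) top-left  bias=+0
    (4,0)@(9, 1): e=[0,-8,40] → ·  [on edge]
    (1,1)@(3, 3): e=[-16,48,0] → ·  [on edge]
    (3,1)@(7, 3): e=[0,8,24] → █  [on edge]
    (4,1)@(9, 3): e=[8,-12,36] → ·
    (2,2)@(5, 5): e=[0,24,8] → █  [on edge]
    (4,2)@(9, 5): e=[16,-16,32] → ·
    (1,3)@(3, 7): e=[0,40,-8] → ·  [on edge]
    (2,3)@(5, 7): e=[8,20,4] → █
    (3,3)@(7, 7): e=[16,0,16] → ·  [on edge]
    (0,4)@(1, 9): e=[0,56,-24] → ·  [on edge]
    (2,4)@(5, 9): e=[16,16,0] → █  [on edge]
    (3,4)@(7, 9): e=[24,-4,12] → ·
  covered (5 px):
    · · · · · · · · · · ·
    · · · █ · · · · · · ·
    · · █ █ · · · · · · ·
    · · █ · · · · · · · ·
    · · █ · · · · · · · ·
    · · · · · · · · · · ·
    · · · · · · · · · · ·
T1:
  2·area = 32  (B↔C swapped to make it positive)
  edge (6, 12)→(8, 2): d=(2,-10) top-left  bias=+0
  edge (8, 2)→(10, 8): d=(2,6) right/bottom  bias=-1
  edge (10, 8)→(6, 12): d=(-4,4) right/bottom  bias=-1
    (8,0)@(17, 1): e=[88,-56,0] → ·  [on edge]
    (7,1)@(15, 3): e=[72,-40,0] → ·  [on edge]
    (4,2)@(9, 5): e=[16,0,16] → ·  [on edge]
    (6,2)@(13, 5): e=[56,-24,0] → ·  [on edge]
    (3,3)@(7, 7): e=[0,16,16] → █  [on edge]
    (4,3)@(9, 7): e=[20,4,8] → █
    (5,3)@(11, 7): e=[40,-8,0] → ·  [on edge]
    (3,4)@(7, 9): e=[4,20,8] → █
    (4,4)@(9, 9): e=[24,8,0] → ·  [on edge]
    (3,5)@(7, 11): e=[8,24,0] → ·  [on edge]
    (5,5)@(11, 11): e=[48,0,-16] → ·  [on edge]
    (2,6)@(5, 13): e=[-8,40,0] → ·  [on edge]
  covered (3 px):
    · · · · · · · · · · ·
    · · · · · · · · · · ·
    · · · · · · · · · · ·
    · · · █ █ · · · · · ·
    · · · █ · · · · · · ·
    · · · · · · · · · · ·
    · · · · · · · · · · ·

Final: [[3,3],[4,3],[3,4]]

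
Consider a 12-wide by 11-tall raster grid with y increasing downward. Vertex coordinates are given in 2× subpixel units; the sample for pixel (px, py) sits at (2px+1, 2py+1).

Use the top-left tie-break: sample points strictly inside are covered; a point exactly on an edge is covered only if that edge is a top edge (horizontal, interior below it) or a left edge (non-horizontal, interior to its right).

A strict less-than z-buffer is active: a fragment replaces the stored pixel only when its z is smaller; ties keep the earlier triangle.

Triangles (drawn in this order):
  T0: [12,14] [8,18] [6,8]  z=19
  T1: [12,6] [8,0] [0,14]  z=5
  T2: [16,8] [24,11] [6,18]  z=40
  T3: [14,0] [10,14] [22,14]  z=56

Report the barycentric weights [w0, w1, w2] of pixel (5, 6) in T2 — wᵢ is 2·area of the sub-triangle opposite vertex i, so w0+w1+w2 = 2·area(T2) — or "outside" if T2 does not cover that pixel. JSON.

T0:
  2·area = 48
  edge (12, 14)→(8, 18): d=(-4,4) right/bottom  bias=-1
  edge (8, 18)→(6, 8): d=(-2,-10) top-left  bias=+0
  edge (6, 8)→(12, 14): d=(6,6) right/bottom  bias=-1
    (0,1)@(1, 3): e=[88,-40,0] → .  [on edge]
    (2,1)@(5, 3): e=[72,0,-24] → .  [on edge]
    (11,1)@(23, 3): e=[0,180,-132] → .  [on edge]
    (1,2)@(3, 5): e=[72,-24,0] → .  [on edge]
    (10,2)@(21, 5): e=[0,156,-108] → .  [on edge]
    (2,3)@(5, 7): e=[56,-8,0] → .  [on edge]
    (9,3)@(19, 7): e=[0,132,-84] → .  [on edge]
    (3,4)@(7, 9): e=[40,8,0] → .  [on edge]
    (8,4)@(17, 9): e=[0,108,-60] → .  [on edge]
    (3,5)@(7, 11): e=[32,4,12] → X
    (4,5)@(9, 11): e=[24,24,0] → .  [on edge]
    (7,5)@(15, 11): e=[0,84,-36] → .  [on edge]
    (3,6)@(7, 13): e=[24,0,24] → X  [on edge]
    (5,6)@(11, 13): e=[8,40,0] → .  [on edge]
    (6,6)@(13, 13): e=[0,60,-12] → .  [on edge]
    (5,7)@(11, 15): e=[0,36,12] → .  [on edge]
    (6,7)@(13, 15): e=[-8,56,0] → .  [on edge]
    (4,8)@(9, 17): e=[0,12,36] → .  [on edge]
    (7,8)@(15, 17): e=[-24,72,0] → .  [on edge]
    (3,9)@(7, 19): e=[0,-12,60] → .  [on edge]
    (8,9)@(17, 19): e=[-40,88,0] → .  [on edge]
    (2,10)@(5, 21): e=[0,-36,84] → .  [on edge]
    (9,10)@(19, 21): e=[-56,104,0] → .  [on edge]
  covered (4 px):
    . . . . . . . . . . . .
    . . . . . . . . . . . .
    . . . . . . . . . . . .
    . . . . . . . . . . . .
    . . . . . . . . . . . .
    . . . X . . . . . . . .
    . . . X X . . . . . . .
    . . . . X . . . . . . .
    . . . . . . . . . . . .
    . . . . . . . . . . . .
    . . . . . . . . . . . .
T1:
  2·area = 104  (B↔C swapped to make it positive)
  edge (12, 6)→(0, 14): d=(-12,8) right/bottom  bias=-1
  edge (0, 14)→(8, 0): d=(8,-14) top-left  bias=+0
  edge (8, 0)→(12, 6): d=(4,6) right/bottom  bias=-1
    (3,1)@(7, 3): e=[76,10,18] → X
    (4,1)@(9, 3): e=[60,38,6] → X
    (5,1)@(11, 3): e=[44,66,-6] → .
    (3,2)@(7, 5): e=[52,26,26] → X
    (5,2)@(11, 5): e=[20,82,2] → X
    (6,2)@(13, 5): e=[4,110,-10] → .
    (2,3)@(5, 7): e=[44,14,46] → X
    (5,3)@(11, 7): e=[-4,98,10] → .
    (1,4)@(3, 9): e=[36,2,66] → X
    (4,4)@(9, 9): e=[-12,86,30] → .
    (1,5)@(3, 11): e=[12,18,74] → X
    (2,5)@(5, 11): e=[-4,46,62] → .
  covered (13 px):
    . . . . . . . . . . . .
    . . . X X . . . . . . .
    . . . X X X . . . . . .
    . . X X X . . . . . . .
    . X X X . . . . . . . .
    . X . . . . . . . . . .
    X . . . . . . . . . . .
    . . . . . . . . . . . .
    . . . . . . . . . . . .
    . . . . . . . . . . . .
    . . . . . . . . . . . .
T2:
  2·area = 110
  edge (16, 8)→(24, 11): d=(8,3) right/bottom  bias=-1
  edge (24, 11)→(6, 18): d=(-18,7) right/bottom  bias=-1
  edge (6, 18)→(16, 8): d=(10,-10) top-left  bias=+0
    (11,0)@(23, 1): e=[-77,187,0] → .  [on edge]
    (10,1)@(21, 3): e=[-55,165,0] → .  [on edge]
    (9,2)@(19, 5): e=[-33,143,0] → .  [on edge]
    (8,3)@(17, 7): e=[-11,121,0] → .  [on edge]
    (7,4)@(15, 9): e=[11,99,0] → X  [on edge]
    (8,4)@(17, 9): e=[5,85,20] → X
    (9,4)@(19, 9): e=[-1,71,40] → .
    (6,5)@(13, 11): e=[33,77,0] → X  [on edge]
    (9,5)@(19, 11): e=[15,35,60] → X
    (10,5)@(21, 11): e=[9,21,80] → X
    (11,5)@(23, 11): e=[3,7,100] → X
    (5,6)@(11, 13): e=[55,55,0] → X  [on edge]
    (4,7)@(9, 15): e=[77,33,0] → X  [on edge]
    (3,8)@(7, 17): e=[99,11,0] → X  [on edge]
    (2,9)@(5, 19): e=[121,-11,0] → .  [on edge]
    (1,10)@(3, 21): e=[143,-33,0] → .  [on edge]
  covered (16 px):
    . . . . . . . . . . . .
    . . . . . . . . . . . .
    . . . . . . . . . . . .
    . . . . . . . . . . . .
    . . . . . . . X X . . .
    . . . . . . X X X X X X
    . . . . . X X X X . . .
    . . . . X X X . . . . .
    . . . X . . . . . . . .
    . . . . . . . . . . . .
    . . . . . . . . . . . .
T3:
  2·area = 168  (B↔C swapped to make it positive)
  edge (14, 0)→(22, 14): d=(8,14) right/bottom  bias=-1
  edge (22, 14)→(10, 14): d=(-12,0) right/bottom  bias=-1
  edge (10, 14)→(14, 0): d=(4,-14) top-left  bias=+0
    (7,1)@(15, 3): e=[10,132,26] → X
    (8,1)@(17, 3): e=[-18,132,54] → .
    (6,2)@(13, 5): e=[54,108,6] → X
    (8,2)@(17, 5): e=[-2,108,62] → .
    (6,3)@(13, 7): e=[70,84,14] → X
    (8,3)@(17, 7): e=[14,84,70] → X
    (9,3)@(19, 7): e=[-14,84,98] → .
    (6,4)@(13, 9): e=[86,60,22] → X
    (9,4)@(19, 9): e=[2,60,106] → X
    (10,4)@(21, 9): e=[-26,60,134] → .
    (5,5)@(11, 11): e=[130,36,2] → X
    (10,5)@(21, 11): e=[-10,36,142] → .
  covered (21 px):
    . . . . . . . . . . . .
    . . . . . . . X . . . .
    . . . . . . X X . . . .
    . . . . . . X X X . . .
    . . . . . . X X X X . .
    . . . . . X X X X X . .
    . . . . . X X X X X X .
    . . . . . . . . . . . .
    . . . . . . . . . . . .
    . . . . . . . . . . . .
    . . . . . . . . . . . .

Answer: [55,0,55]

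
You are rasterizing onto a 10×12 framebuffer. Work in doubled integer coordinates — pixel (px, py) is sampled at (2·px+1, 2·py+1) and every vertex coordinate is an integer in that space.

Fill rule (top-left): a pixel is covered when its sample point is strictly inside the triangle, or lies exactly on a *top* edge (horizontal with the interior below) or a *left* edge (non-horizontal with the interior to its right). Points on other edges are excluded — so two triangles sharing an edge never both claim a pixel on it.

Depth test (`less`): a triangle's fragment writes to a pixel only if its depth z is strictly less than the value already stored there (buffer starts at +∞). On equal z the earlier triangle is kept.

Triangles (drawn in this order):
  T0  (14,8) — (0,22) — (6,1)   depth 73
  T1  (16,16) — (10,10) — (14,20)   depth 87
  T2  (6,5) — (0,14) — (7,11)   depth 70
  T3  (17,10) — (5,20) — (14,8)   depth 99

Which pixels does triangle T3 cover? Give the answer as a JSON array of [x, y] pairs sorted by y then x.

T0:
  2·area = 210
  edge (14, 8)→(0, 22): d=(-14,14) right/bottom  bias=-1
  edge (0, 22)→(6, 1): d=(6,-21) top-left  bias=+0
  edge (6, 1)→(14, 8): d=(8,7) right/bottom  bias=-1
    (3,1)@(7, 3): e=[168,33,9] → X
    (4,1)@(9, 3): e=[140,75,-5] → .
    (9,1)@(19, 3): e=[0,285,-75] → .  [on edge]
    (2,2)@(5, 5): e=[168,3,39] → X
    (4,2)@(9, 5): e=[112,87,11] → X
    (5,2)@(11, 5): e=[84,129,-3] → .
    (8,2)@(17, 5): e=[0,255,-45] → .  [on edge]
    (2,3)@(5, 7): e=[140,15,55] → X
    (5,3)@(11, 7): e=[56,141,13] → X
    (6,3)@(13, 7): e=[28,183,-1] → .
    (7,3)@(15, 7): e=[0,225,-15] → .  [on edge]
    (2,4)@(5, 9): e=[112,27,71] → X
    (6,4)@(13, 9): e=[0,195,15] → .  [on edge]
    (5,5)@(11, 11): e=[0,165,45] → .  [on edge]
    (4,6)@(9, 13): e=[0,135,75] → .  [on edge]
    (3,7)@(7, 15): e=[0,105,105] → .  [on edge]
    (2,8)@(5, 17): e=[0,75,135] → .  [on edge]
    (1,9)@(3, 19): e=[0,45,165] → .  [on edge]
    (0,10)@(1, 21): e=[0,15,195] → .  [on edge]
  covered (22 px):
    . . . . . . . . . .
    . . . X . . . . . .
    . . X X X . . . . .
    . . X X X X . . . .
    . . X X X X . . . .
    . . X X X . . . . .
    . X X X . . . . . .
    . X X . . . . . . .
    . X . . . . . . . .
    X . . . . . . . . .
    . . . . . . . . . .
    . . . . . . . . . .
T1:
  2·area = 36  (B↔C swapped to make it positive)
  edge (16, 16)→(14, 20): d=(-2,4) right/bottom  bias=-1
  edge (14, 20)→(10, 10): d=(-4,-10) top-left  bias=+0
  edge (10, 10)→(16, 16): d=(6,6) right/bottom  bias=-1
    (0,0)@(1, 1): e=[90,-54,0] → .  [on edge]
    (1,1)@(3, 3): e=[78,-42,0] → .  [on edge]
    (2,2)@(5, 5): e=[66,-30,0] → .  [on edge]
    (3,3)@(7, 7): e=[54,-18,0] → .  [on edge]
    (4,4)@(9, 9): e=[42,-6,0] → .  [on edge]
    (5,5)@(11, 11): e=[30,6,0] → .  [on edge]
    (6,6)@(13, 13): e=[18,18,0] → .  [on edge]
    (6,7)@(13, 15): e=[14,10,12] → X
    (7,7)@(15, 15): e=[6,30,0] → .  [on edge]
    (6,8)@(13, 17): e=[10,2,24] → X
    (7,8)@(15, 17): e=[2,22,12] → X
    (8,8)@(17, 17): e=[-6,42,0] → .  [on edge]
    (9,9)@(19, 19): e=[-18,54,0] → .  [on edge]
  covered (3 px):
    . . . . . . . . . .
    . . . . . . . . . .
    . . . . . . . . . .
    . . . . . . . . . .
    . . . . . . . . . .
    . . . . . . . . . .
    . . . . . . . . . .
    . . . . . . X . . .
    . . . . . . X X . .
    . . . . . . . . . .
    . . . . . . . . . .
    . . . . . . . . . .
T2:
  2·area = 45  (B↔C swapped to make it positive)
  edge (6, 5)→(7, 11): d=(1,6) right/bottom  bias=-1
  edge (7, 11)→(0, 14): d=(-7,3) right/bottom  bias=-1
  edge (0, 14)→(6, 5): d=(6,-9) top-left  bias=+0
    (2,3)@(5, 7): e=[8,34,3] → X
    (3,3)@(7, 7): e=[-4,28,21] → .
    (2,4)@(5, 9): e=[10,20,15] → X
    (3,4)@(7, 9): e=[-2,14,33] → .
    (1,5)@(3, 11): e=[24,12,9] → X
    (3,5)@(7, 11): e=[0,0,45] → .  [on edge]
    (0,6)@(1, 13): e=[38,4,3] → X
    (1,6)@(3, 13): e=[26,-2,21] → .
    (2,6)@(5, 13): e=[14,-8,39] → .
    (0,7)@(1, 15): e=[40,-10,15] → .
    (4,11)@(9, 23): e=[0,-90,135] → .  [on edge]
  covered (5 px):
    . . . . . . . . . .
    . . . . . . . . . .
    . . . . . . . . . .
    . . X . . . . . . .
    . . X . . . . . . .
    . X X . . . . . . .
    X . . . . . . . . .
    . . . . . . . . . .
    . . . . . . . . . .
    . . . . . . . . . .
    . . . . . . . . . .
    . . . . . . . . . .
T3:
  2·area = 54
  edge (17, 10)→(5, 20): d=(-12,10) right/bottom  bias=-1
  edge (5, 20)→(14, 8): d=(9,-12) top-left  bias=+0
  edge (14, 8)→(17, 10): d=(3,2) right/bottom  bias=-1
    (7,4)@(15, 9): e=[32,21,1] → X
    (8,4)@(17, 9): e=[12,45,-3] → .
    (6,5)@(13, 11): e=[28,15,11] → X
    (8,5)@(17, 11): e=[-12,63,3] → .
    (5,6)@(11, 13): e=[24,9,21] → X
    (7,6)@(15, 13): e=[-16,57,13] → .
    (4,7)@(9, 15): e=[20,3,31] → X
    (5,7)@(11, 15): e=[0,27,27] → .  [on edge]
    (6,7)@(13, 15): e=[-20,51,23] → .
    (4,8)@(9, 17): e=[-4,21,37] → .
  covered (6 px):
    . . . . . . . . . .
    . . . . . . . . . .
    . . . . . . . . . .
    . . . . . . . . . .
    . . . . . . . X . .
    . . . . . . X X . .
    . . . . . X X . . .
    . . . . X . . . . .
    . . . . . . . . . .
    . . . . . . . . . .
    . . . . . . . . . .
    . . . . . . . . . .

Answer: [[7,4],[6,5],[7,5],[5,6],[6,6],[4,7]]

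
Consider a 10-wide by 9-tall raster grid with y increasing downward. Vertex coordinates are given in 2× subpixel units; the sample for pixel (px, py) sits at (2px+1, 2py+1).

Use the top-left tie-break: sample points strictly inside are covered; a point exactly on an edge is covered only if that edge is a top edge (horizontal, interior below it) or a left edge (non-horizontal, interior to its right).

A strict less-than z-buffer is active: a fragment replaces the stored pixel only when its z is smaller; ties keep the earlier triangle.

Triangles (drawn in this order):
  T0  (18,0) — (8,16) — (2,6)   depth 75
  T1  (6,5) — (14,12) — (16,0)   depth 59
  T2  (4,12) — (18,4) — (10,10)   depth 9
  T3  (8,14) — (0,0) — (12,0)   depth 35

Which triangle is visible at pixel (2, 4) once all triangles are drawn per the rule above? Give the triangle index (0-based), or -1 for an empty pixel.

T0:
  2·area = 196
  edge (18, 0)→(8, 16): d=(-10,16) right/bottom  bias=-1
  edge (8, 16)→(2, 6): d=(-6,-10) top-left  bias=+0
  edge (2, 6)→(18, 0): d=(16,-6) top-left  bias=+0
    (8,0)@(17, 1): e=[6,180,10] → #
    (9,0)@(19, 1): e=[-26,200,22] → ·
    (5,1)@(11, 3): e=[82,108,6] → #
    (6,1)@(13, 3): e=[50,128,18] → #
    (7,1)@(15, 3): e=[18,148,30] → #
    (8,1)@(17, 3): e=[-14,168,42] → ·
    (2,2)@(5, 5): e=[158,36,2] → #
    (3,2)@(7, 5): e=[126,56,14] → #
    (4,2)@(9, 5): e=[94,76,26] → #
    (7,2)@(15, 5): e=[-2,136,62] → ·
    (1,3)@(3, 7): e=[170,4,22] → #
    (7,3)@(15, 7): e=[-22,124,94] → ·
    (2,5)@(5, 11): e=[98,0,98] → #  [on edge]
  covered (25 px):
    · · · · · · · · # ·
    · · · · · # # # · ·
    · · # # # # # · · ·
    · # # # # # # · · ·
    · · # # # # · · · ·
    · · # # # # · · · ·
    · · · # # · · · · ·
    · · · · · · · · · ·
    · · · · · · · · · ·
T1:
  2·area = 110  (B↔C swapped to make it positive)
  edge (6, 5)→(16, 0): d=(10,-5) top-left  bias=+0
  edge (16, 0)→(14, 12): d=(-2,12) right/bottom  bias=-1
  edge (14, 12)→(6, 5): d=(-8,-7) top-left  bias=+0
    (7,0)@(15, 1): e=[5,10,95] → #
    (8,0)@(17, 1): e=[15,-14,109] → ·
    (5,1)@(11, 3): e=[5,54,51] → #
    (6,1)@(13, 3): e=[15,30,65] → #
    (8,1)@(17, 3): e=[35,-18,93] → ·
    (3,2)@(7, 5): e=[5,98,7] → #
    (4,2)@(9, 5): e=[15,74,21] → #
    (8,2)@(17, 5): e=[55,-22,77] → ·
    (3,3)@(7, 7): e=[25,94,-9] → ·
    (4,3)@(9, 7): e=[35,70,5] → #
    (7,3)@(15, 7): e=[65,-2,47] → ·
    (4,4)@(9, 9): e=[55,66,-11] → ·
  covered (15 px):
    · · · · · · · # · ·
    · · · · · # # # · ·
    · · · # # # # # · ·
    · · · · # # # · · ·
    · · · · · # # · · ·
    · · · · · · # · · ·
    · · · · · · · · · ·
    · · · · · · · · · ·
    · · · · · · · · · ·
T2:
  2·area = 20
  edge (4, 12)→(18, 4): d=(14,-8) top-left  bias=+0
  edge (18, 4)→(10, 10): d=(-8,6) right/bottom  bias=-1
  edge (10, 10)→(4, 12): d=(-6,2) right/bottom  bias=-1
    (6,3)@(13, 7): e=[2,6,12] → #
    (7,3)@(15, 7): e=[18,-6,8] → ·
    (9,3)@(19, 7): e=[50,-30,0] → ·  [on edge]
    (5,4)@(11, 9): e=[14,2,4] → #
    (6,4)@(13, 9): e=[30,-10,0] → ·  [on edge]
    (3,5)@(7, 11): e=[10,10,0] → ·  [on edge]
    (5,5)@(11, 11): e=[42,-14,-8] → ·
    (0,6)@(1, 13): e=[-10,30,0] → ·  [on edge]
  covered (2 px):
    · · · · · · · · · ·
    · · · · · · · · · ·
    · · · · · · · · · ·
    · · · · · · # · · ·
    · · · · · # · · · ·
    · · · · · · · · · ·
    · · · · · · · · · ·
    · · · · · · · · · ·
    · · · · · · · · · ·
T3:
  2·area = 168
  edge (8, 14)→(0, 0): d=(-8,-14) top-left  bias=+0
  edge (0, 0)→(12, 0): d=(12,0) top-left  bias=+0
  edge (12, 0)→(8, 14): d=(-4,14) right/bottom  bias=-1
    (0,0)@(1, 1): e=[6,12,150] → #
    (1,0)@(3, 1): e=[34,12,122] → #
    (2,0)@(5, 1): e=[62,12,94] → #
    (3,0)@(7, 1): e=[90,12,66] → #
    (4,0)@(9, 1): e=[118,12,38] → #
    (5,0)@(11, 1): e=[146,12,10] → #
    (6,0)@(13, 1): e=[174,12,-18] → ·
    (0,1)@(1, 3): e=[-10,36,142] → ·
    (1,1)@(3, 3): e=[18,36,114] → #
    (6,1)@(13, 3): e=[158,36,-26] → ·
    (1,2)@(3, 5): e=[2,60,106] → #
    (5,2)@(11, 5): e=[114,60,-6] → ·
  covered (21 px):
    # # # # # # · · · ·
    · # # # # # · · · ·
    · # # # # · · · · ·
    · · # # # · · · · ·
    · · · # # · · · · ·
    · · · # · · · · · ·
    · · · · · · · · · ·
    · · · · · · · · · ·
    · · · · · · · · · ·

Z-buffer (winner per pixel, '.' = empty):
  3 3 3 3 3 3 . 1 0 .
  . 3 3 3 3 3 1 1 . .
  . 3 3 3 3 1 1 1 . .
  . 0 3 3 3 1 2 . . .
  . . 0 3 3 2 1 . . .
  . . 0 3 0 0 1 . . .
  . . . 0 0 . . . . .
  . . . . . . . . . .
  . . . . . . . . . .

Answer: 0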